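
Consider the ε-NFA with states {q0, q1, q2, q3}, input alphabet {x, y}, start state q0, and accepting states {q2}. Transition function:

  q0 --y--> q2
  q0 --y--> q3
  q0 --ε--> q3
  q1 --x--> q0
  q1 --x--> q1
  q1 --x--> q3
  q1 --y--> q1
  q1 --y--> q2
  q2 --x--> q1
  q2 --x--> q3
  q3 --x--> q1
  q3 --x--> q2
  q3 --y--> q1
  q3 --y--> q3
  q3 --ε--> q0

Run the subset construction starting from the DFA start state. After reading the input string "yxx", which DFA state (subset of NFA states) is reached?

Start: {q0, q3}.
δ(q0,y) = {q2, q3}; δ(q3,y) = {q1, q3}.
Union: {q1, q2, q3}.
ε-closure gives {q0, q1, q2, q3}.
After y: {q0, q1, q2, q3}.
δ(q0,x) = ∅; δ(q1,x) = {q0, q1, q3}; δ(q2,x) = {q1, q3}; δ(q3,x) = {q1, q2}.
Union: {q0, q1, q2, q3}.
After x: {q0, q1, q2, q3}.
δ(q0,x) = ∅; δ(q1,x) = {q0, q1, q3}; δ(q2,x) = {q1, q3}; δ(q3,x) = {q1, q2}.
Union: {q0, q1, q2, q3}.
After x: {q0, q1, q2, q3}.

{q0, q1, q2, q3}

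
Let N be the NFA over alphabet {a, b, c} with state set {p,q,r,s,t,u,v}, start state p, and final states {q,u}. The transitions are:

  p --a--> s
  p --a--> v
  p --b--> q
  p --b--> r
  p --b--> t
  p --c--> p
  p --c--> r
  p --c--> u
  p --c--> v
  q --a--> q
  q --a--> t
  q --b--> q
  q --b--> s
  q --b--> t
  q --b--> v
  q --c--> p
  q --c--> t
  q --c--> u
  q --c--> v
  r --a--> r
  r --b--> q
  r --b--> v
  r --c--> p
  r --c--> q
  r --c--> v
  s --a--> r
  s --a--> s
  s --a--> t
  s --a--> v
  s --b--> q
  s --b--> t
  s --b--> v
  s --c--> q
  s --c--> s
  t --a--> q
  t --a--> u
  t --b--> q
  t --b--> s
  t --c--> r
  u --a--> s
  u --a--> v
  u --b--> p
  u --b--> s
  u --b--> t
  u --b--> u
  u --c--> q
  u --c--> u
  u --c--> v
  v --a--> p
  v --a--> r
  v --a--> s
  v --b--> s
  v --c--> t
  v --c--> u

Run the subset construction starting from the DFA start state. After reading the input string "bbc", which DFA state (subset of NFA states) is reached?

Start: {p}.
δ(p,b) = {q,r,t}.
Union: {q,r,t}.
After b: {q,r,t}.
δ(q,b) = {q,s,t,v}; δ(r,b) = {q,v}; δ(t,b) = {q,s}.
Union: {q,s,t,v}.
After b: {q,s,t,v}.
δ(q,c) = {p,t,u,v}; δ(s,c) = {q,s}; δ(t,c) = {r}; δ(v,c) = {t,u}.
Union: {p,q,r,s,t,u,v}.
After c: {p,q,r,s,t,u,v}.

{p,q,r,s,t,u,v}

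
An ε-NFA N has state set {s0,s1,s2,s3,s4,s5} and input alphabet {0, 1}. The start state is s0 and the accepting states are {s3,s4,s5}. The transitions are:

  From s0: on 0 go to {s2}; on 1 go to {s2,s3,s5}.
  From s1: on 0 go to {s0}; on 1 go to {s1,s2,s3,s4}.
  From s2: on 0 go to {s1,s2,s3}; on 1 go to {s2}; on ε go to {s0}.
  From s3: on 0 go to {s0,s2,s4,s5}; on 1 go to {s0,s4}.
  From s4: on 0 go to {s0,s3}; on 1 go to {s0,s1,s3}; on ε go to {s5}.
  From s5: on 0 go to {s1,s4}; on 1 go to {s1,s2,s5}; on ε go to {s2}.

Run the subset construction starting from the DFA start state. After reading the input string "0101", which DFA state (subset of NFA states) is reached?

{s0,s1,s2,s3,s4,s5}

Start: {s0}.
δ(s0,0) = {s2}.
Union: {s2}.
ε-closure gives {s0,s2}.
After 0: {s0,s2}.
δ(s0,1) = {s2,s3,s5}; δ(s2,1) = {s2}.
Union: {s2,s3,s5}.
ε-closure gives {s0,s2,s3,s5}.
After 1: {s0,s2,s3,s5}.
δ(s0,0) = {s2}; δ(s2,0) = {s1,s2,s3}; δ(s3,0) = {s0,s2,s4,s5}; δ(s5,0) = {s1,s4}.
Union: {s0,s1,s2,s3,s4,s5}.
After 0: {s0,s1,s2,s3,s4,s5}.
δ(s0,1) = {s2,s3,s5}; δ(s1,1) = {s1,s2,s3,s4}; δ(s2,1) = {s2}; δ(s3,1) = {s0,s4}; δ(s4,1) = {s0,s1,s3}; δ(s5,1) = {s1,s2,s5}.
Union: {s0,s1,s2,s3,s4,s5}.
After 1: {s0,s1,s2,s3,s4,s5}.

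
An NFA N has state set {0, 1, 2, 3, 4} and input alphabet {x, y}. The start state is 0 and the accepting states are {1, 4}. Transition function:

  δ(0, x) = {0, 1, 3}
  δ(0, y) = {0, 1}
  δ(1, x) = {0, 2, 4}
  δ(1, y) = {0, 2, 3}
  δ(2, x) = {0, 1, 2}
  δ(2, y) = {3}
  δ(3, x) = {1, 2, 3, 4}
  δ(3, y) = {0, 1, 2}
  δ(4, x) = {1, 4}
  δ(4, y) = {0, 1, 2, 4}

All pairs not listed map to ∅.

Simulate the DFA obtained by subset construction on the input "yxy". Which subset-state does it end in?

Start: {0}.
δ(0,y) = {0, 1}.
Union: {0, 1}.
After y: {0, 1}.
δ(0,x) = {0, 1, 3}; δ(1,x) = {0, 2, 4}.
Union: {0, 1, 2, 3, 4}.
After x: {0, 1, 2, 3, 4}.
δ(0,y) = {0, 1}; δ(1,y) = {0, 2, 3}; δ(2,y) = {3}; δ(3,y) = {0, 1, 2}; δ(4,y) = {0, 1, 2, 4}.
Union: {0, 1, 2, 3, 4}.
After y: {0, 1, 2, 3, 4}.

{0, 1, 2, 3, 4}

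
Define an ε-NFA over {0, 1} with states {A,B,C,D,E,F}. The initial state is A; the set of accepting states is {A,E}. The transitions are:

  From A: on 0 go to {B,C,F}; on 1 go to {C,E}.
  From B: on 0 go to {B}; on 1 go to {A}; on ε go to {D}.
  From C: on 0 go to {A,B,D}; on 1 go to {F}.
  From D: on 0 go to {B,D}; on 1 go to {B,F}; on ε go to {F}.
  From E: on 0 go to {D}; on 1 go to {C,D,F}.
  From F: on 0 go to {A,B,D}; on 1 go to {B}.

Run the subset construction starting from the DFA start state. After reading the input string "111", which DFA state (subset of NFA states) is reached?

Start: {A}.
δ(A,1) = {C,E}.
Union: {C,E}.
After 1: {C,E}.
δ(C,1) = {F}; δ(E,1) = {C,D,F}.
Union: {C,D,F}.
After 1: {C,D,F}.
δ(C,1) = {F}; δ(D,1) = {B,F}; δ(F,1) = {B}.
Union: {B,F}.
ε-closure gives {B,D,F}.
After 1: {B,D,F}.

{B,D,F}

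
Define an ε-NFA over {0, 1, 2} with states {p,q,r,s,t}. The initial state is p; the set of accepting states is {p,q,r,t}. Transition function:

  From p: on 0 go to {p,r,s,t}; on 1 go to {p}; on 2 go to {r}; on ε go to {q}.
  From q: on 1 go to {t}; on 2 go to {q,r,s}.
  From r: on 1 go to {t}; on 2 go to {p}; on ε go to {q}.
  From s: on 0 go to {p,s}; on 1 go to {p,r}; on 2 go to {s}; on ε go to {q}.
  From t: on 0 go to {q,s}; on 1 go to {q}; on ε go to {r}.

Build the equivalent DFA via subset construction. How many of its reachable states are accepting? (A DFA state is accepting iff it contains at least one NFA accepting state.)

6

Start state of the DFA: {p,q} (ε-closure of the NFA start).
{p,q} --0--> {p,q,r,s,t}  [new]
{p,q} --1--> {p,q,r,t}  [new]
{p,q} --2--> {q,r,s}  [new]
{p,q,r,s,t} --0--> {p,q,r,s,t}  [seen]
{p,q,r,s,t} --1--> {p,q,r,t}  [seen]
{p,q,r,s,t} --2--> {p,q,r,s}  [new]
{p,q,r,t} --0--> {p,q,r,s,t}  [seen]
{p,q,r,t} --1--> {p,q,r,t}  [seen]
{p,q,r,t} --2--> {p,q,r,s}  [seen]
{q,r,s} --0--> {p,q,s}  [new]
{q,r,s} --1--> {p,q,r,t}  [seen]
{q,r,s} --2--> {p,q,r,s}  [seen]
{p,q,r,s} --0--> {p,q,r,s,t}  [seen]
{p,q,r,s} --1--> {p,q,r,t}  [seen]
{p,q,r,s} --2--> {p,q,r,s}  [seen]
{p,q,s} --0--> {p,q,r,s,t}  [seen]
{p,q,s} --1--> {p,q,r,t}  [seen]
{p,q,s} --2--> {q,r,s}  [seen]
Reachable DFA states: {p,q}, {p,q,r,s,t}, {p,q,r,t}, {q,r,s}, {p,q,r,s}, {p,q,s}.
Accepting DFA states (contain an NFA accepting state): {p,q}, {p,q,r,s,t}, {p,q,r,t}, {q,r,s}, {p,q,r,s}, {p,q,s}.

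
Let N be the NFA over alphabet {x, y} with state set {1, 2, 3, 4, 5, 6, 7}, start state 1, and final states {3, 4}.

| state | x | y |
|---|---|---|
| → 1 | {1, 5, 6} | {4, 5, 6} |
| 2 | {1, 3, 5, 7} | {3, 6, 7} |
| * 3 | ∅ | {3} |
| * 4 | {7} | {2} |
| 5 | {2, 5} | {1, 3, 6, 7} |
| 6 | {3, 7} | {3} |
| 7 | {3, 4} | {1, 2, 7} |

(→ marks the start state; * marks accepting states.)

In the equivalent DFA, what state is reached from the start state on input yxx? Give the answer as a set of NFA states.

{1, 2, 3, 4, 5, 7}

Start: {1}.
δ(1,y) = {4, 5, 6}.
Union: {4, 5, 6}.
After y: {4, 5, 6}.
δ(4,x) = {7}; δ(5,x) = {2, 5}; δ(6,x) = {3, 7}.
Union: {2, 3, 5, 7}.
After x: {2, 3, 5, 7}.
δ(2,x) = {1, 3, 5, 7}; δ(3,x) = ∅; δ(5,x) = {2, 5}; δ(7,x) = {3, 4}.
Union: {1, 2, 3, 4, 5, 7}.
After x: {1, 2, 3, 4, 5, 7}.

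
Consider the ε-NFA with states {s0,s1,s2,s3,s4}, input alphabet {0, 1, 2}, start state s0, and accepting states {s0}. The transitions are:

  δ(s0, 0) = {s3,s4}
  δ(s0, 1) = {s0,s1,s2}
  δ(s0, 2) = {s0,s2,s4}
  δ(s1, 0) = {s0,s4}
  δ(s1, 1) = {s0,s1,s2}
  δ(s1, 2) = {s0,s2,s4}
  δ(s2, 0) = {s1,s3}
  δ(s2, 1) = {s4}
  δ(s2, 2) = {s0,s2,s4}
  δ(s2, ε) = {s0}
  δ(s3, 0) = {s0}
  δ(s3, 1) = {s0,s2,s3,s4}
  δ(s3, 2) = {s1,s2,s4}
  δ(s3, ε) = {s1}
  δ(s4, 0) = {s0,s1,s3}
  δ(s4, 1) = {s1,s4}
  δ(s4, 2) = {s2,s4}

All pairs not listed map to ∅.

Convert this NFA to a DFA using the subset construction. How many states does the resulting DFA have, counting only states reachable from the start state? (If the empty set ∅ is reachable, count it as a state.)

7

Start state of the DFA: {s0} (ε-closure of the NFA start).
{s0} --0--> {s1,s3,s4}  [new]
{s0} --1--> {s0,s1,s2}  [new]
{s0} --2--> {s0,s2,s4}  [new]
{s1,s3,s4} --0--> {s0,s1,s3,s4}  [new]
{s1,s3,s4} --1--> {s0,s1,s2,s3,s4}  [new]
{s1,s3,s4} --2--> {s0,s1,s2,s4}  [new]
{s0,s1,s2} --0--> {s0,s1,s3,s4}  [seen]
{s0,s1,s2} --1--> {s0,s1,s2,s4}  [seen]
{s0,s1,s2} --2--> {s0,s2,s4}  [seen]
{s0,s2,s4} --0--> {s0,s1,s3,s4}  [seen]
{s0,s2,s4} --1--> {s0,s1,s2,s4}  [seen]
{s0,s2,s4} --2--> {s0,s2,s4}  [seen]
{s0,s1,s3,s4} --0--> {s0,s1,s3,s4}  [seen]
{s0,s1,s3,s4} --1--> {s0,s1,s2,s3,s4}  [seen]
{s0,s1,s3,s4} --2--> {s0,s1,s2,s4}  [seen]
{s0,s1,s2,s3,s4} --0--> {s0,s1,s3,s4}  [seen]
{s0,s1,s2,s3,s4} --1--> {s0,s1,s2,s3,s4}  [seen]
{s0,s1,s2,s3,s4} --2--> {s0,s1,s2,s4}  [seen]
{s0,s1,s2,s4} --0--> {s0,s1,s3,s4}  [seen]
{s0,s1,s2,s4} --1--> {s0,s1,s2,s4}  [seen]
{s0,s1,s2,s4} --2--> {s0,s2,s4}  [seen]
Reachable DFA states: {s0}, {s1,s3,s4}, {s0,s1,s2}, {s0,s2,s4}, {s0,s1,s3,s4}, {s0,s1,s2,s3,s4}, {s0,s1,s2,s4}.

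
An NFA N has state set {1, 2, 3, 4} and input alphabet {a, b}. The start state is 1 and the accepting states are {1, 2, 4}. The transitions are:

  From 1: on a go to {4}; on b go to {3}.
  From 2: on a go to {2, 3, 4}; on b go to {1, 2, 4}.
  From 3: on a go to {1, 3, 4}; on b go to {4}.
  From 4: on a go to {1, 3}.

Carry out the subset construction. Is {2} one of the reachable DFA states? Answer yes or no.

no

Start state of the DFA: {1}.
{1} --a--> {4}  [new]
{1} --b--> {3}  [new]
{4} --a--> {1, 3}  [new]
{4} --b--> ∅  [new]
{3} --a--> {1, 3, 4}  [new]
{3} --b--> {4}  [seen]
{1, 3} --a--> {1, 3, 4}  [seen]
{1, 3} --b--> {3, 4}  [new]
∅ --a--> ∅  [seen]
∅ --b--> ∅  [seen]
{1, 3, 4} --a--> {1, 3, 4}  [seen]
{1, 3, 4} --b--> {3, 4}  [seen]
{3, 4} --a--> {1, 3, 4}  [seen]
{3, 4} --b--> {4}  [seen]
Reachable DFA states: {1}, {4}, {3}, {1, 3}, ∅, {1, 3, 4}, {3, 4}.
{2} is not among them.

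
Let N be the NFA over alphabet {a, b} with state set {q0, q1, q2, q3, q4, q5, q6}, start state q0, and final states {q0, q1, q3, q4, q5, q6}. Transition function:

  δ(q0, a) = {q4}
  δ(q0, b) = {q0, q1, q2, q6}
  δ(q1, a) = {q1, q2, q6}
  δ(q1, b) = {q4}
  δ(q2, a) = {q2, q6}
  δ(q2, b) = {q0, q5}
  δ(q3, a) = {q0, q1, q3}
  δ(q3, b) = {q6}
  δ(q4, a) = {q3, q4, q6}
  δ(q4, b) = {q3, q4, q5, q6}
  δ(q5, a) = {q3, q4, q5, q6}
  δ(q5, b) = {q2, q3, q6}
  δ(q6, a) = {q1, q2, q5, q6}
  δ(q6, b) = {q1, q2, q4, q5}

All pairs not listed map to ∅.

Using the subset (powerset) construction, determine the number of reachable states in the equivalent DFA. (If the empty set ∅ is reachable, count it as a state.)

Start state of the DFA: {q0}.
{q0} --a--> {q4}  [new]
{q0} --b--> {q0, q1, q2, q6}  [new]
{q4} --a--> {q3, q4, q6}  [new]
{q4} --b--> {q3, q4, q5, q6}  [new]
{q0, q1, q2, q6} --a--> {q1, q2, q4, q5, q6}  [new]
{q0, q1, q2, q6} --b--> {q0, q1, q2, q4, q5, q6}  [new]
{q3, q4, q6} --a--> {q0, q1, q2, q3, q4, q5, q6}  [new]
{q3, q4, q6} --b--> {q1, q2, q3, q4, q5, q6}  [new]
{q3, q4, q5, q6} --a--> {q0, q1, q2, q3, q4, q5, q6}  [seen]
{q3, q4, q5, q6} --b--> {q1, q2, q3, q4, q5, q6}  [seen]
{q1, q2, q4, q5, q6} --a--> {q1, q2, q3, q4, q5, q6}  [seen]
{q1, q2, q4, q5, q6} --b--> {q0, q1, q2, q3, q4, q5, q6}  [seen]
{q0, q1, q2, q4, q5, q6} --a--> {q1, q2, q3, q4, q5, q6}  [seen]
{q0, q1, q2, q4, q5, q6} --b--> {q0, q1, q2, q3, q4, q5, q6}  [seen]
{q0, q1, q2, q3, q4, q5, q6} --a--> {q0, q1, q2, q3, q4, q5, q6}  [seen]
{q0, q1, q2, q3, q4, q5, q6} --b--> {q0, q1, q2, q3, q4, q5, q6}  [seen]
{q1, q2, q3, q4, q5, q6} --a--> {q0, q1, q2, q3, q4, q5, q6}  [seen]
{q1, q2, q3, q4, q5, q6} --b--> {q0, q1, q2, q3, q4, q5, q6}  [seen]
Reachable DFA states: {q0}, {q4}, {q0, q1, q2, q6}, {q3, q4, q6}, {q3, q4, q5, q6}, {q1, q2, q4, q5, q6}, {q0, q1, q2, q4, q5, q6}, {q0, q1, q2, q3, q4, q5, q6}, {q1, q2, q3, q4, q5, q6}.

9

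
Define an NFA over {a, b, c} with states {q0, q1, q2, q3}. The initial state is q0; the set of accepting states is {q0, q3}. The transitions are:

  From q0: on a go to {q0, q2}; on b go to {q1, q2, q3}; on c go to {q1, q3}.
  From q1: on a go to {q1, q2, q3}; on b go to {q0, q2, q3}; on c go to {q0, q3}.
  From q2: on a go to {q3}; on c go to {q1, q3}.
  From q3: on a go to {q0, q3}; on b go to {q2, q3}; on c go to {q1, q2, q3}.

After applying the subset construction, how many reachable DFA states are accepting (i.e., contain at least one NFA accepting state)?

Start state of the DFA: {q0}.
{q0} --a--> {q0, q2}  [new]
{q0} --b--> {q1, q2, q3}  [new]
{q0} --c--> {q1, q3}  [new]
{q0, q2} --a--> {q0, q2, q3}  [new]
{q0, q2} --b--> {q1, q2, q3}  [seen]
{q0, q2} --c--> {q1, q3}  [seen]
{q1, q2, q3} --a--> {q0, q1, q2, q3}  [new]
{q1, q2, q3} --b--> {q0, q2, q3}  [seen]
{q1, q2, q3} --c--> {q0, q1, q2, q3}  [seen]
{q1, q3} --a--> {q0, q1, q2, q3}  [seen]
{q1, q3} --b--> {q0, q2, q3}  [seen]
{q1, q3} --c--> {q0, q1, q2, q3}  [seen]
{q0, q2, q3} --a--> {q0, q2, q3}  [seen]
{q0, q2, q3} --b--> {q1, q2, q3}  [seen]
{q0, q2, q3} --c--> {q1, q2, q3}  [seen]
{q0, q1, q2, q3} --a--> {q0, q1, q2, q3}  [seen]
{q0, q1, q2, q3} --b--> {q0, q1, q2, q3}  [seen]
{q0, q1, q2, q3} --c--> {q0, q1, q2, q3}  [seen]
Reachable DFA states: {q0}, {q0, q2}, {q1, q2, q3}, {q1, q3}, {q0, q2, q3}, {q0, q1, q2, q3}.
Accepting DFA states (contain an NFA accepting state): {q0}, {q0, q2}, {q1, q2, q3}, {q1, q3}, {q0, q2, q3}, {q0, q1, q2, q3}.

6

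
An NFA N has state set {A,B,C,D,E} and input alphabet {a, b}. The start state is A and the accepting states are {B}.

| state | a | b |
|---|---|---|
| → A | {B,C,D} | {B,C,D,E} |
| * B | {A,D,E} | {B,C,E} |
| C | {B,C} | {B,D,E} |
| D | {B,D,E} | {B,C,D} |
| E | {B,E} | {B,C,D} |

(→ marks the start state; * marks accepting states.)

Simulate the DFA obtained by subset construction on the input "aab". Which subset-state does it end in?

{B,C,D,E}

Start: {A}.
δ(A,a) = {B,C,D}.
Union: {B,C,D}.
After a: {B,C,D}.
δ(B,a) = {A,D,E}; δ(C,a) = {B,C}; δ(D,a) = {B,D,E}.
Union: {A,B,C,D,E}.
After a: {A,B,C,D,E}.
δ(A,b) = {B,C,D,E}; δ(B,b) = {B,C,E}; δ(C,b) = {B,D,E}; δ(D,b) = {B,C,D}; δ(E,b) = {B,C,D}.
Union: {B,C,D,E}.
After b: {B,C,D,E}.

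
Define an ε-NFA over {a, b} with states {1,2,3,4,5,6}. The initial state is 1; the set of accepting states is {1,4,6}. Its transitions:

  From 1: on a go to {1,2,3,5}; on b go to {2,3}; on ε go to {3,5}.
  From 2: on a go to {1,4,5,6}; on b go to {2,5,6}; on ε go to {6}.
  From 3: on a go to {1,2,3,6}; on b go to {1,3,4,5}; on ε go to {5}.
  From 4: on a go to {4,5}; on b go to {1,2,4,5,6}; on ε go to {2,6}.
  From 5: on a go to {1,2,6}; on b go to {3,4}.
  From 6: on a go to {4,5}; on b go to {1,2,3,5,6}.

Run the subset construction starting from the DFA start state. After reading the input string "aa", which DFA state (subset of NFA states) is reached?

{1,2,3,4,5,6}

Start: {1,3,5}.
δ(1,a) = {1,2,3,5}; δ(3,a) = {1,2,3,6}; δ(5,a) = {1,2,6}.
Union: {1,2,3,5,6}.
After a: {1,2,3,5,6}.
δ(1,a) = {1,2,3,5}; δ(2,a) = {1,4,5,6}; δ(3,a) = {1,2,3,6}; δ(5,a) = {1,2,6}; δ(6,a) = {4,5}.
Union: {1,2,3,4,5,6}.
After a: {1,2,3,4,5,6}.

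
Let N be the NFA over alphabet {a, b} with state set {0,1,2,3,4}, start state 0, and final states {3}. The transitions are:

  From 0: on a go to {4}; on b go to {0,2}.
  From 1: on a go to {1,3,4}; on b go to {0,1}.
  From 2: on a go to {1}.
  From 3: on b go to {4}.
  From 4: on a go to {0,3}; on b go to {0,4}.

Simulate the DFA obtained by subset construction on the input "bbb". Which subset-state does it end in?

{0,2}

Start: {0}.
δ(0,b) = {0,2}.
Union: {0,2}.
After b: {0,2}.
δ(0,b) = {0,2}; δ(2,b) = ∅.
Union: {0,2}.
After b: {0,2}.
δ(0,b) = {0,2}; δ(2,b) = ∅.
Union: {0,2}.
After b: {0,2}.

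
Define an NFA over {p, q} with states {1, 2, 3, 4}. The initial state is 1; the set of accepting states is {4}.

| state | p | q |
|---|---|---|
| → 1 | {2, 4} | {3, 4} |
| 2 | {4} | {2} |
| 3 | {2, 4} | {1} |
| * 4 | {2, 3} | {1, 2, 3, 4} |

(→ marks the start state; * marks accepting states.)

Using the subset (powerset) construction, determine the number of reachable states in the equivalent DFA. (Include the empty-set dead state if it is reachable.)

5

Start state of the DFA: {1}.
{1} --p--> {2, 4}  [new]
{1} --q--> {3, 4}  [new]
{2, 4} --p--> {2, 3, 4}  [new]
{2, 4} --q--> {1, 2, 3, 4}  [new]
{3, 4} --p--> {2, 3, 4}  [seen]
{3, 4} --q--> {1, 2, 3, 4}  [seen]
{2, 3, 4} --p--> {2, 3, 4}  [seen]
{2, 3, 4} --q--> {1, 2, 3, 4}  [seen]
{1, 2, 3, 4} --p--> {2, 3, 4}  [seen]
{1, 2, 3, 4} --q--> {1, 2, 3, 4}  [seen]
Reachable DFA states: {1}, {2, 4}, {3, 4}, {2, 3, 4}, {1, 2, 3, 4}.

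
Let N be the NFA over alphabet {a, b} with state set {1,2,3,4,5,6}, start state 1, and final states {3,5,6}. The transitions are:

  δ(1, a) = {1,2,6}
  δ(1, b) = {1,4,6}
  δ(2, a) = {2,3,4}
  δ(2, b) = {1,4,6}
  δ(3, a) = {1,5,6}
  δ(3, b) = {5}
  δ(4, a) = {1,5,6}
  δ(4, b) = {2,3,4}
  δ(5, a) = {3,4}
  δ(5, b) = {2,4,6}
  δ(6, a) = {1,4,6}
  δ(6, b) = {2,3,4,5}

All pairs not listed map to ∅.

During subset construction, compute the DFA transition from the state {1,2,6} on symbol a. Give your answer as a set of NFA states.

{1,2,3,4,6}

δ(1,a) = {1,2,6}; δ(2,a) = {2,3,4}; δ(6,a) = {1,4,6}.
Union: {1,2,3,4,6}.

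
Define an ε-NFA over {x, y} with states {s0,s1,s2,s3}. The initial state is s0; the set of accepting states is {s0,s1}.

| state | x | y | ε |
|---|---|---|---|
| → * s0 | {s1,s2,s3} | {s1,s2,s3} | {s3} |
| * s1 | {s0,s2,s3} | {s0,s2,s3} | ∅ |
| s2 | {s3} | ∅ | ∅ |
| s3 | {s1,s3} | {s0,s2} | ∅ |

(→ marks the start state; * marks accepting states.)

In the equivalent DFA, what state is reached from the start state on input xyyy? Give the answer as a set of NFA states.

Start: {s0,s3}.
δ(s0,x) = {s1,s2,s3}; δ(s3,x) = {s1,s3}.
Union: {s1,s2,s3}.
After x: {s1,s2,s3}.
δ(s1,y) = {s0,s2,s3}; δ(s2,y) = ∅; δ(s3,y) = {s0,s2}.
Union: {s0,s2,s3}.
After y: {s0,s2,s3}.
δ(s0,y) = {s1,s2,s3}; δ(s2,y) = ∅; δ(s3,y) = {s0,s2}.
Union: {s0,s1,s2,s3}.
After y: {s0,s1,s2,s3}.
δ(s0,y) = {s1,s2,s3}; δ(s1,y) = {s0,s2,s3}; δ(s2,y) = ∅; δ(s3,y) = {s0,s2}.
Union: {s0,s1,s2,s3}.
After y: {s0,s1,s2,s3}.

{s0,s1,s2,s3}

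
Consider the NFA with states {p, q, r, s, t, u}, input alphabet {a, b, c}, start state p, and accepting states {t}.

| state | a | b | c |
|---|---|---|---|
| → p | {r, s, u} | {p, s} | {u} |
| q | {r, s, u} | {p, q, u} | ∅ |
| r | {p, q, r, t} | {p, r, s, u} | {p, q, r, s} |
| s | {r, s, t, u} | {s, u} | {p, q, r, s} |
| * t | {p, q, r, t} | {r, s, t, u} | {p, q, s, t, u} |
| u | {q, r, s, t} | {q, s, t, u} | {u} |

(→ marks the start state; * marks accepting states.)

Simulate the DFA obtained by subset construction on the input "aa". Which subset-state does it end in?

{p, q, r, s, t, u}

Start: {p}.
δ(p,a) = {r, s, u}.
Union: {r, s, u}.
After a: {r, s, u}.
δ(r,a) = {p, q, r, t}; δ(s,a) = {r, s, t, u}; δ(u,a) = {q, r, s, t}.
Union: {p, q, r, s, t, u}.
After a: {p, q, r, s, t, u}.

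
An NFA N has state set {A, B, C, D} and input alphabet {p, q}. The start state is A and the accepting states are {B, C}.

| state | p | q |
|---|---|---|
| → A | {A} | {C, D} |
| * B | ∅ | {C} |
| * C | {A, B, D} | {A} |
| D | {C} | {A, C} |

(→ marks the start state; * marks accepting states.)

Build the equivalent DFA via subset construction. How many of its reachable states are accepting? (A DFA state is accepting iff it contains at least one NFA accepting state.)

Start state of the DFA: {A}.
{A} --p--> {A}  [seen]
{A} --q--> {C, D}  [new]
{C, D} --p--> {A, B, C, D}  [new]
{C, D} --q--> {A, C}  [new]
{A, B, C, D} --p--> {A, B, C, D}  [seen]
{A, B, C, D} --q--> {A, C, D}  [new]
{A, C} --p--> {A, B, D}  [new]
{A, C} --q--> {A, C, D}  [seen]
{A, C, D} --p--> {A, B, C, D}  [seen]
{A, C, D} --q--> {A, C, D}  [seen]
{A, B, D} --p--> {A, C}  [seen]
{A, B, D} --q--> {A, C, D}  [seen]
Reachable DFA states: {A}, {C, D}, {A, B, C, D}, {A, C}, {A, C, D}, {A, B, D}.
Accepting DFA states (contain an NFA accepting state): {C, D}, {A, B, C, D}, {A, C}, {A, C, D}, {A, B, D}.

5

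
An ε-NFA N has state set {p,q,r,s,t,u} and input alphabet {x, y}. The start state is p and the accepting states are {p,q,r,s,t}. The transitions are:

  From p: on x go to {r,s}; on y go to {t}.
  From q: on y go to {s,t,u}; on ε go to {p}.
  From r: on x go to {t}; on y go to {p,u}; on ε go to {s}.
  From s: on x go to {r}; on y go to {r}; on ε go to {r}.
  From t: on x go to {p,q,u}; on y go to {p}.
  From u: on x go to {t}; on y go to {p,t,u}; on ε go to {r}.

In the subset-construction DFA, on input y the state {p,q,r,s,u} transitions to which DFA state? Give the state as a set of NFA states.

δ(p,y) = {t}; δ(q,y) = {s,t,u}; δ(r,y) = {p,u}; δ(s,y) = {r}; δ(u,y) = {p,t,u}.
Union: {p,r,s,t,u}.

{p,r,s,t,u}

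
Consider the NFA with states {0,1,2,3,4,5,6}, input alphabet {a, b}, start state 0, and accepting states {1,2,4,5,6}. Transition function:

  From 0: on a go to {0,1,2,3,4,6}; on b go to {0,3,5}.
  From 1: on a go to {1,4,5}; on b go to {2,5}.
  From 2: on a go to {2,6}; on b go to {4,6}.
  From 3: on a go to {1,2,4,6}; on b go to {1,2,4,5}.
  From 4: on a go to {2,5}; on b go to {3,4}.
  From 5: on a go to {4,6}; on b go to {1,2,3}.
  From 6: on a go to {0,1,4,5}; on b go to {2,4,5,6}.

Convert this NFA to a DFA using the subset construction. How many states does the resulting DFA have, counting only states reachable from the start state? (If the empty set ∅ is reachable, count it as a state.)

Start state of the DFA: {0}.
{0} --a--> {0,1,2,3,4,6}  [new]
{0} --b--> {0,3,5}  [new]
{0,1,2,3,4,6} --a--> {0,1,2,3,4,5,6}  [new]
{0,1,2,3,4,6} --b--> {0,1,2,3,4,5,6}  [seen]
{0,3,5} --a--> {0,1,2,3,4,6}  [seen]
{0,3,5} --b--> {0,1,2,3,4,5}  [new]
{0,1,2,3,4,5,6} --a--> {0,1,2,3,4,5,6}  [seen]
{0,1,2,3,4,5,6} --b--> {0,1,2,3,4,5,6}  [seen]
{0,1,2,3,4,5} --a--> {0,1,2,3,4,5,6}  [seen]
{0,1,2,3,4,5} --b--> {0,1,2,3,4,5,6}  [seen]
Reachable DFA states: {0}, {0,1,2,3,4,6}, {0,3,5}, {0,1,2,3,4,5,6}, {0,1,2,3,4,5}.

5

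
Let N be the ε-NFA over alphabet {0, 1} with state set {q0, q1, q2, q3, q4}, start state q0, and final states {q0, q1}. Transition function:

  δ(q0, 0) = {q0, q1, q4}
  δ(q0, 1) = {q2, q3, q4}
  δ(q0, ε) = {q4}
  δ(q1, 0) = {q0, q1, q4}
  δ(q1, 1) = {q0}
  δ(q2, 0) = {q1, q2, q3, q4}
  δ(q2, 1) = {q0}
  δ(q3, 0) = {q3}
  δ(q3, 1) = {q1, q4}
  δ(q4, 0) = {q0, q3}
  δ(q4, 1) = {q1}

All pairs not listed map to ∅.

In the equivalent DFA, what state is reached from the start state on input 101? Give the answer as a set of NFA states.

Start: {q0, q4}.
δ(q0,1) = {q2, q3, q4}; δ(q4,1) = {q1}.
Union: {q1, q2, q3, q4}.
After 1: {q1, q2, q3, q4}.
δ(q1,0) = {q0, q1, q4}; δ(q2,0) = {q1, q2, q3, q4}; δ(q3,0) = {q3}; δ(q4,0) = {q0, q3}.
Union: {q0, q1, q2, q3, q4}.
After 0: {q0, q1, q2, q3, q4}.
δ(q0,1) = {q2, q3, q4}; δ(q1,1) = {q0}; δ(q2,1) = {q0}; δ(q3,1) = {q1, q4}; δ(q4,1) = {q1}.
Union: {q0, q1, q2, q3, q4}.
After 1: {q0, q1, q2, q3, q4}.

{q0, q1, q2, q3, q4}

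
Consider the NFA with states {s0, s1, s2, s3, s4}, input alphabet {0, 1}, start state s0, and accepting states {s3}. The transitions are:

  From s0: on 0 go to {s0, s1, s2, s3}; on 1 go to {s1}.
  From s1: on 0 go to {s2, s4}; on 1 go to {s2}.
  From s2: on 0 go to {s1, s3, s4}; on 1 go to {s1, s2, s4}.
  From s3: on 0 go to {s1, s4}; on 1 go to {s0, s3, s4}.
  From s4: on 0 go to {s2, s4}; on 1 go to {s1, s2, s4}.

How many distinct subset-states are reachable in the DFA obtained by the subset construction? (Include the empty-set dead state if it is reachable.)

9

Start state of the DFA: {s0}.
{s0} --0--> {s0, s1, s2, s3}  [new]
{s0} --1--> {s1}  [new]
{s0, s1, s2, s3} --0--> {s0, s1, s2, s3, s4}  [new]
{s0, s1, s2, s3} --1--> {s0, s1, s2, s3, s4}  [seen]
{s1} --0--> {s2, s4}  [new]
{s1} --1--> {s2}  [new]
{s0, s1, s2, s3, s4} --0--> {s0, s1, s2, s3, s4}  [seen]
{s0, s1, s2, s3, s4} --1--> {s0, s1, s2, s3, s4}  [seen]
{s2, s4} --0--> {s1, s2, s3, s4}  [new]
{s2, s4} --1--> {s1, s2, s4}  [new]
{s2} --0--> {s1, s3, s4}  [new]
{s2} --1--> {s1, s2, s4}  [seen]
{s1, s2, s3, s4} --0--> {s1, s2, s3, s4}  [seen]
{s1, s2, s3, s4} --1--> {s0, s1, s2, s3, s4}  [seen]
{s1, s2, s4} --0--> {s1, s2, s3, s4}  [seen]
{s1, s2, s4} --1--> {s1, s2, s4}  [seen]
{s1, s3, s4} --0--> {s1, s2, s4}  [seen]
{s1, s3, s4} --1--> {s0, s1, s2, s3, s4}  [seen]
Reachable DFA states: {s0}, {s0, s1, s2, s3}, {s1}, {s0, s1, s2, s3, s4}, {s2, s4}, {s2}, {s1, s2, s3, s4}, {s1, s2, s4}, {s1, s3, s4}.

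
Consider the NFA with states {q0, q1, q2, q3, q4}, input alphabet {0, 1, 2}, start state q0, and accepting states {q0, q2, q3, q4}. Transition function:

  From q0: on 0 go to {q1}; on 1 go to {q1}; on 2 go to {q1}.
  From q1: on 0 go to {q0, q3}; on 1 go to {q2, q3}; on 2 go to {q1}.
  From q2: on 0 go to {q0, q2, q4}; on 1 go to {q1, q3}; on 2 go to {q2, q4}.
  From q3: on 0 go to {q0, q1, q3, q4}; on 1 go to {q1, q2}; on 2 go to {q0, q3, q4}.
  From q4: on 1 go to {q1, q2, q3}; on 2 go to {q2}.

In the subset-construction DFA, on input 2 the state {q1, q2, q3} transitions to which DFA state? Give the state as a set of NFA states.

{q0, q1, q2, q3, q4}

δ(q1,2) = {q1}; δ(q2,2) = {q2, q4}; δ(q3,2) = {q0, q3, q4}.
Union: {q0, q1, q2, q3, q4}.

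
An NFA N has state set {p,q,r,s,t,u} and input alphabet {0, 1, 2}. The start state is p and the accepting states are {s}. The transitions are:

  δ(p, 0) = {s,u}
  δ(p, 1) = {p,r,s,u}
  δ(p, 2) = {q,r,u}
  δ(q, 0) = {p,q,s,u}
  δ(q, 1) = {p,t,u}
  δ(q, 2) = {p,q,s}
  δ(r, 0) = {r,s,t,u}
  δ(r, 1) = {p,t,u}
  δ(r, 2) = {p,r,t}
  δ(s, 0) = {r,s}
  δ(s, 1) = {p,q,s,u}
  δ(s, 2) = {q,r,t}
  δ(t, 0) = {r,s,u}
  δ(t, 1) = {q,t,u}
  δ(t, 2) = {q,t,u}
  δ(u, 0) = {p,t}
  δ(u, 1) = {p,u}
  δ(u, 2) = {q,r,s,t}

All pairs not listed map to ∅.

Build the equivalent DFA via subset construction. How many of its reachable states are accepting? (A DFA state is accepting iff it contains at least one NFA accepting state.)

Start state of the DFA: {p}.
{p} --0--> {s,u}  [new]
{p} --1--> {p,r,s,u}  [new]
{p} --2--> {q,r,u}  [new]
{s,u} --0--> {p,r,s,t}  [new]
{s,u} --1--> {p,q,s,u}  [new]
{s,u} --2--> {q,r,s,t}  [new]
{p,r,s,u} --0--> {p,r,s,t,u}  [new]
{p,r,s,u} --1--> {p,q,r,s,t,u}  [new]
{p,r,s,u} --2--> {p,q,r,s,t,u}  [seen]
{q,r,u} --0--> {p,q,r,s,t,u}  [seen]
{q,r,u} --1--> {p,t,u}  [new]
{q,r,u} --2--> {p,q,r,s,t}  [new]
{p,r,s,t} --0--> {r,s,t,u}  [new]
{p,r,s,t} --1--> {p,q,r,s,t,u}  [seen]
{p,r,s,t} --2--> {p,q,r,t,u}  [new]
{p,q,s,u} --0--> {p,q,r,s,t,u}  [seen]
{p,q,s,u} --1--> {p,q,r,s,t,u}  [seen]
{p,q,s,u} --2--> {p,q,r,s,t,u}  [seen]
{q,r,s,t} --0--> {p,q,r,s,t,u}  [seen]
{q,r,s,t} --1--> {p,q,s,t,u}  [new]
{q,r,s,t} --2--> {p,q,r,s,t,u}  [seen]
{p,r,s,t,u} --0--> {p,r,s,t,u}  [seen]
{p,r,s,t,u} --1--> {p,q,r,s,t,u}  [seen]
{p,r,s,t,u} --2--> {p,q,r,s,t,u}  [seen]
{p,q,r,s,t,u} --0--> {p,q,r,s,t,u}  [seen]
{p,q,r,s,t,u} --1--> {p,q,r,s,t,u}  [seen]
{p,q,r,s,t,u} --2--> {p,q,r,s,t,u}  [seen]
{p,t,u} --0--> {p,r,s,t,u}  [seen]
{p,t,u} --1--> {p,q,r,s,t,u}  [seen]
{p,t,u} --2--> {q,r,s,t,u}  [new]
{p,q,r,s,t} --0--> {p,q,r,s,t,u}  [seen]
{p,q,r,s,t} --1--> {p,q,r,s,t,u}  [seen]
{p,q,r,s,t} --2--> {p,q,r,s,t,u}  [seen]
{r,s,t,u} --0--> {p,r,s,t,u}  [seen]
{r,s,t,u} --1--> {p,q,s,t,u}  [seen]
{r,s,t,u} --2--> {p,q,r,s,t,u}  [seen]
{p,q,r,t,u} --0--> {p,q,r,s,t,u}  [seen]
{p,q,r,t,u} --1--> {p,q,r,s,t,u}  [seen]
{p,q,r,t,u} --2--> {p,q,r,s,t,u}  [seen]
{p,q,s,t,u} --0--> {p,q,r,s,t,u}  [seen]
{p,q,s,t,u} --1--> {p,q,r,s,t,u}  [seen]
{p,q,s,t,u} --2--> {p,q,r,s,t,u}  [seen]
{q,r,s,t,u} --0--> {p,q,r,s,t,u}  [seen]
{q,r,s,t,u} --1--> {p,q,s,t,u}  [seen]
{q,r,s,t,u} --2--> {p,q,r,s,t,u}  [seen]
Reachable DFA states: {p}, {s,u}, {p,r,s,u}, {q,r,u}, {p,r,s,t}, {p,q,s,u}, {q,r,s,t}, {p,r,s,t,u}, {p,q,r,s,t,u}, {p,t,u}, {p,q,r,s,t}, {r,s,t,u}, {p,q,r,t,u}, {p,q,s,t,u}, {q,r,s,t,u}.
Accepting DFA states (contain an NFA accepting state): {s,u}, {p,r,s,u}, {p,r,s,t}, {p,q,s,u}, {q,r,s,t}, {p,r,s,t,u}, {p,q,r,s,t,u}, {p,q,r,s,t}, {r,s,t,u}, {p,q,s,t,u}, {q,r,s,t,u}.

11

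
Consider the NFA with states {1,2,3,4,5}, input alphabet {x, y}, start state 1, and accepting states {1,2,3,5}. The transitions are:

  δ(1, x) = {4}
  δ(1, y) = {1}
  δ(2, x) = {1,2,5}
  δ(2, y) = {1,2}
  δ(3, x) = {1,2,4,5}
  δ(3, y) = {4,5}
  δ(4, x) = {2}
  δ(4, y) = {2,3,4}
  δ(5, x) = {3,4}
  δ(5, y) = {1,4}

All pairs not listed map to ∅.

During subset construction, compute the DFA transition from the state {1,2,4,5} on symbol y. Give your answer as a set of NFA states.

{1,2,3,4}

δ(1,y) = {1}; δ(2,y) = {1,2}; δ(4,y) = {2,3,4}; δ(5,y) = {1,4}.
Union: {1,2,3,4}.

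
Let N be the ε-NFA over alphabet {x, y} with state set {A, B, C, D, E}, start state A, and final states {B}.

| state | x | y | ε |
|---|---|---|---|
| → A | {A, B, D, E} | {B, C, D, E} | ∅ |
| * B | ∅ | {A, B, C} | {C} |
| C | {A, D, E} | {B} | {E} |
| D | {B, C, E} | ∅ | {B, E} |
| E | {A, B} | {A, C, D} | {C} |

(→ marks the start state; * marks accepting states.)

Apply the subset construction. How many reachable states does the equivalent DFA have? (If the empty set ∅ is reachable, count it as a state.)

3

Start state of the DFA: {A} (ε-closure of the NFA start).
{A} --x--> {A, B, C, D, E}  [new]
{A} --y--> {B, C, D, E}  [new]
{A, B, C, D, E} --x--> {A, B, C, D, E}  [seen]
{A, B, C, D, E} --y--> {A, B, C, D, E}  [seen]
{B, C, D, E} --x--> {A, B, C, D, E}  [seen]
{B, C, D, E} --y--> {A, B, C, D, E}  [seen]
Reachable DFA states: {A}, {A, B, C, D, E}, {B, C, D, E}.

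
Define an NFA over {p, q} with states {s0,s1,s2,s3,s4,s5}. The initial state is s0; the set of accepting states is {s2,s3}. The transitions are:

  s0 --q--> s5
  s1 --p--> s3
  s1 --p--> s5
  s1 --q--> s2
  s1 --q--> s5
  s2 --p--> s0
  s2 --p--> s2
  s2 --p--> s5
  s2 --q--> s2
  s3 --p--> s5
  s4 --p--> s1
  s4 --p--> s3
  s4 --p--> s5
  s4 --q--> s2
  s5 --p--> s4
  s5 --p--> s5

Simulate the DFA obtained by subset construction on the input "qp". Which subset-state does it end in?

{s4,s5}

Start: {s0}.
δ(s0,q) = {s5}.
Union: {s5}.
After q: {s5}.
δ(s5,p) = {s4,s5}.
Union: {s4,s5}.
After p: {s4,s5}.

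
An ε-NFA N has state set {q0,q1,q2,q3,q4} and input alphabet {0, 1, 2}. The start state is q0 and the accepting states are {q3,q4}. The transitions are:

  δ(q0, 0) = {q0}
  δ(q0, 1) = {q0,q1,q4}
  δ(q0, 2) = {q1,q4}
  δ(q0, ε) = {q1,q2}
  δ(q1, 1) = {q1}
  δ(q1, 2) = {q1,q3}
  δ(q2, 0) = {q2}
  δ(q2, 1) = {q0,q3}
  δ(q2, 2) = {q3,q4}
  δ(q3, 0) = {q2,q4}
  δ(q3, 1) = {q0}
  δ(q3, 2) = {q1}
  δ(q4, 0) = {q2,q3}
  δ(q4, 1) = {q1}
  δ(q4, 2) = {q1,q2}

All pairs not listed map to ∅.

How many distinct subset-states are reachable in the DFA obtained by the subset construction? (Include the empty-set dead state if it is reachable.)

Start state of the DFA: {q0,q1,q2} (ε-closure of the NFA start).
{q0,q1,q2} --0--> {q0,q1,q2}  [seen]
{q0,q1,q2} --1--> {q0,q1,q2,q3,q4}  [new]
{q0,q1,q2} --2--> {q1,q3,q4}  [new]
{q0,q1,q2,q3,q4} --0--> {q0,q1,q2,q3,q4}  [seen]
{q0,q1,q2,q3,q4} --1--> {q0,q1,q2,q3,q4}  [seen]
{q0,q1,q2,q3,q4} --2--> {q1,q2,q3,q4}  [new]
{q1,q3,q4} --0--> {q2,q3,q4}  [new]
{q1,q3,q4} --1--> {q0,q1,q2}  [seen]
{q1,q3,q4} --2--> {q1,q2,q3}  [new]
{q1,q2,q3,q4} --0--> {q2,q3,q4}  [seen]
{q1,q2,q3,q4} --1--> {q0,q1,q2,q3}  [new]
{q1,q2,q3,q4} --2--> {q1,q2,q3,q4}  [seen]
{q2,q3,q4} --0--> {q2,q3,q4}  [seen]
{q2,q3,q4} --1--> {q0,q1,q2,q3}  [seen]
{q2,q3,q4} --2--> {q1,q2,q3,q4}  [seen]
{q1,q2,q3} --0--> {q2,q4}  [new]
{q1,q2,q3} --1--> {q0,q1,q2,q3}  [seen]
{q1,q2,q3} --2--> {q1,q3,q4}  [seen]
{q0,q1,q2,q3} --0--> {q0,q1,q2,q4}  [new]
{q0,q1,q2,q3} --1--> {q0,q1,q2,q3,q4}  [seen]
{q0,q1,q2,q3} --2--> {q1,q3,q4}  [seen]
{q2,q4} --0--> {q2,q3}  [new]
{q2,q4} --1--> {q0,q1,q2,q3}  [seen]
{q2,q4} --2--> {q1,q2,q3,q4}  [seen]
{q0,q1,q2,q4} --0--> {q0,q1,q2,q3}  [seen]
{q0,q1,q2,q4} --1--> {q0,q1,q2,q3,q4}  [seen]
{q0,q1,q2,q4} --2--> {q1,q2,q3,q4}  [seen]
{q2,q3} --0--> {q2,q4}  [seen]
{q2,q3} --1--> {q0,q1,q2,q3}  [seen]
{q2,q3} --2--> {q1,q3,q4}  [seen]
Reachable DFA states: {q0,q1,q2}, {q0,q1,q2,q3,q4}, {q1,q3,q4}, {q1,q2,q3,q4}, {q2,q3,q4}, {q1,q2,q3}, {q0,q1,q2,q3}, {q2,q4}, {q0,q1,q2,q4}, {q2,q3}.

10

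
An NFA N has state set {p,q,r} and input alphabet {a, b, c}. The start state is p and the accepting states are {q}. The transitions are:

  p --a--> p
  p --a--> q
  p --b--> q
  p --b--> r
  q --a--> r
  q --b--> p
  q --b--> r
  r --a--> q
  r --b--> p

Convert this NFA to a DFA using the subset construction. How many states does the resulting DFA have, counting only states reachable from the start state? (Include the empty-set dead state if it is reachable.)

Start state of the DFA: {p}.
{p} --a--> {p,q}  [new]
{p} --b--> {q,r}  [new]
{p} --c--> ∅  [new]
{p,q} --a--> {p,q,r}  [new]
{p,q} --b--> {p,q,r}  [seen]
{p,q} --c--> ∅  [seen]
{q,r} --a--> {q,r}  [seen]
{q,r} --b--> {p,r}  [new]
{q,r} --c--> ∅  [seen]
∅ --a--> ∅  [seen]
∅ --b--> ∅  [seen]
∅ --c--> ∅  [seen]
{p,q,r} --a--> {p,q,r}  [seen]
{p,q,r} --b--> {p,q,r}  [seen]
{p,q,r} --c--> ∅  [seen]
{p,r} --a--> {p,q}  [seen]
{p,r} --b--> {p,q,r}  [seen]
{p,r} --c--> ∅  [seen]
Reachable DFA states: {p}, {p,q}, {q,r}, ∅, {p,q,r}, {p,r}.

6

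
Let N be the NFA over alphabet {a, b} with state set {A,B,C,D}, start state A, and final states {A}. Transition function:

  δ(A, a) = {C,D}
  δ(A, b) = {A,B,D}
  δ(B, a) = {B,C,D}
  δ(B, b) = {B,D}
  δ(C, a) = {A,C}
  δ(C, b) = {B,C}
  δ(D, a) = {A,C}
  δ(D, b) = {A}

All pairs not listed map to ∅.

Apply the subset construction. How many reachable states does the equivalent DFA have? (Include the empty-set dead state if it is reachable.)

Start state of the DFA: {A}.
{A} --a--> {C,D}  [new]
{A} --b--> {A,B,D}  [new]
{C,D} --a--> {A,C}  [new]
{C,D} --b--> {A,B,C}  [new]
{A,B,D} --a--> {A,B,C,D}  [new]
{A,B,D} --b--> {A,B,D}  [seen]
{A,C} --a--> {A,C,D}  [new]
{A,C} --b--> {A,B,C,D}  [seen]
{A,B,C} --a--> {A,B,C,D}  [seen]
{A,B,C} --b--> {A,B,C,D}  [seen]
{A,B,C,D} --a--> {A,B,C,D}  [seen]
{A,B,C,D} --b--> {A,B,C,D}  [seen]
{A,C,D} --a--> {A,C,D}  [seen]
{A,C,D} --b--> {A,B,C,D}  [seen]
Reachable DFA states: {A}, {C,D}, {A,B,D}, {A,C}, {A,B,C}, {A,B,C,D}, {A,C,D}.

7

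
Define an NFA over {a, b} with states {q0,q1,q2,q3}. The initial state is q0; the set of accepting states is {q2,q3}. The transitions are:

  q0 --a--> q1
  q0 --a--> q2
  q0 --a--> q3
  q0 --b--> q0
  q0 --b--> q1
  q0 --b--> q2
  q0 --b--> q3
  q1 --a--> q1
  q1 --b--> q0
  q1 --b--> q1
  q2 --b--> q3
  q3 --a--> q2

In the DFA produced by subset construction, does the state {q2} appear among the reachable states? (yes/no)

Start state of the DFA: {q0}.
{q0} --a--> {q1,q2,q3}  [new]
{q0} --b--> {q0,q1,q2,q3}  [new]
{q1,q2,q3} --a--> {q1,q2}  [new]
{q1,q2,q3} --b--> {q0,q1,q3}  [new]
{q0,q1,q2,q3} --a--> {q1,q2,q3}  [seen]
{q0,q1,q2,q3} --b--> {q0,q1,q2,q3}  [seen]
{q1,q2} --a--> {q1}  [new]
{q1,q2} --b--> {q0,q1,q3}  [seen]
{q0,q1,q3} --a--> {q1,q2,q3}  [seen]
{q0,q1,q3} --b--> {q0,q1,q2,q3}  [seen]
{q1} --a--> {q1}  [seen]
{q1} --b--> {q0,q1}  [new]
{q0,q1} --a--> {q1,q2,q3}  [seen]
{q0,q1} --b--> {q0,q1,q2,q3}  [seen]
Reachable DFA states: {q0}, {q1,q2,q3}, {q0,q1,q2,q3}, {q1,q2}, {q0,q1,q3}, {q1}, {q0,q1}.
{q2} is not among them.

no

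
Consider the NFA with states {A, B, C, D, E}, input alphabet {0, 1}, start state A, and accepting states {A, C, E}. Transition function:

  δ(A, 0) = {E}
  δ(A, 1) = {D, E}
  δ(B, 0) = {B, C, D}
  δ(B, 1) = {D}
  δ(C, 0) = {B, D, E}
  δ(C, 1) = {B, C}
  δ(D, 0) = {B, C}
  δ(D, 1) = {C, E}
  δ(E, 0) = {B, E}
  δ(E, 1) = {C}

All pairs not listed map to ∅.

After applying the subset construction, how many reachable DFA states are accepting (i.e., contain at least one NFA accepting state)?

13

Start state of the DFA: {A}.
{A} --0--> {E}  [new]
{A} --1--> {D, E}  [new]
{E} --0--> {B, E}  [new]
{E} --1--> {C}  [new]
{D, E} --0--> {B, C, E}  [new]
{D, E} --1--> {C, E}  [new]
{B, E} --0--> {B, C, D, E}  [new]
{B, E} --1--> {C, D}  [new]
{C} --0--> {B, D, E}  [new]
{C} --1--> {B, C}  [new]
{B, C, E} --0--> {B, C, D, E}  [seen]
{B, C, E} --1--> {B, C, D}  [new]
{C, E} --0--> {B, D, E}  [seen]
{C, E} --1--> {B, C}  [seen]
{B, C, D, E} --0--> {B, C, D, E}  [seen]
{B, C, D, E} --1--> {B, C, D, E}  [seen]
{C, D} --0--> {B, C, D, E}  [seen]
{C, D} --1--> {B, C, E}  [seen]
{B, D, E} --0--> {B, C, D, E}  [seen]
{B, D, E} --1--> {C, D, E}  [new]
{B, C} --0--> {B, C, D, E}  [seen]
{B, C} --1--> {B, C, D}  [seen]
{B, C, D} --0--> {B, C, D, E}  [seen]
{B, C, D} --1--> {B, C, D, E}  [seen]
{C, D, E} --0--> {B, C, D, E}  [seen]
{C, D, E} --1--> {B, C, E}  [seen]
Reachable DFA states: {A}, {E}, {D, E}, {B, E}, {C}, {B, C, E}, {C, E}, {B, C, D, E}, {C, D}, {B, D, E}, {B, C}, {B, C, D}, {C, D, E}.
Accepting DFA states (contain an NFA accepting state): {A}, {E}, {D, E}, {B, E}, {C}, {B, C, E}, {C, E}, {B, C, D, E}, {C, D}, {B, D, E}, {B, C}, {B, C, D}, {C, D, E}.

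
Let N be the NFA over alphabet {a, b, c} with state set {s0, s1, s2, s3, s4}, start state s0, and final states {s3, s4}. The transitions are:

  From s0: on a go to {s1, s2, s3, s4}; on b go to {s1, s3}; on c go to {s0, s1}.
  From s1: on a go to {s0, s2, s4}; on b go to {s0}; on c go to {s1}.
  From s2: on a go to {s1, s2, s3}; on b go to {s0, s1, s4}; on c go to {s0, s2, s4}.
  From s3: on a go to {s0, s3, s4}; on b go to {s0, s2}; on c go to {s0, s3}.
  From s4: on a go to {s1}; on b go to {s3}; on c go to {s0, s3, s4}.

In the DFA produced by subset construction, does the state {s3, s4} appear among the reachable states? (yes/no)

Start state of the DFA: {s0}.
{s0} --a--> {s1, s2, s3, s4}  [new]
{s0} --b--> {s1, s3}  [new]
{s0} --c--> {s0, s1}  [new]
{s1, s2, s3, s4} --a--> {s0, s1, s2, s3, s4}  [new]
{s1, s2, s3, s4} --b--> {s0, s1, s2, s3, s4}  [seen]
{s1, s2, s3, s4} --c--> {s0, s1, s2, s3, s4}  [seen]
{s1, s3} --a--> {s0, s2, s3, s4}  [new]
{s1, s3} --b--> {s0, s2}  [new]
{s1, s3} --c--> {s0, s1, s3}  [new]
{s0, s1} --a--> {s0, s1, s2, s3, s4}  [seen]
{s0, s1} --b--> {s0, s1, s3}  [seen]
{s0, s1} --c--> {s0, s1}  [seen]
{s0, s1, s2, s3, s4} --a--> {s0, s1, s2, s3, s4}  [seen]
{s0, s1, s2, s3, s4} --b--> {s0, s1, s2, s3, s4}  [seen]
{s0, s1, s2, s3, s4} --c--> {s0, s1, s2, s3, s4}  [seen]
{s0, s2, s3, s4} --a--> {s0, s1, s2, s3, s4}  [seen]
{s0, s2, s3, s4} --b--> {s0, s1, s2, s3, s4}  [seen]
{s0, s2, s3, s4} --c--> {s0, s1, s2, s3, s4}  [seen]
{s0, s2} --a--> {s1, s2, s3, s4}  [seen]
{s0, s2} --b--> {s0, s1, s3, s4}  [new]
{s0, s2} --c--> {s0, s1, s2, s4}  [new]
{s0, s1, s3} --a--> {s0, s1, s2, s3, s4}  [seen]
{s0, s1, s3} --b--> {s0, s1, s2, s3}  [new]
{s0, s1, s3} --c--> {s0, s1, s3}  [seen]
{s0, s1, s3, s4} --a--> {s0, s1, s2, s3, s4}  [seen]
{s0, s1, s3, s4} --b--> {s0, s1, s2, s3}  [seen]
{s0, s1, s3, s4} --c--> {s0, s1, s3, s4}  [seen]
{s0, s1, s2, s4} --a--> {s0, s1, s2, s3, s4}  [seen]
{s0, s1, s2, s4} --b--> {s0, s1, s3, s4}  [seen]
{s0, s1, s2, s4} --c--> {s0, s1, s2, s3, s4}  [seen]
{s0, s1, s2, s3} --a--> {s0, s1, s2, s3, s4}  [seen]
{s0, s1, s2, s3} --b--> {s0, s1, s2, s3, s4}  [seen]
{s0, s1, s2, s3} --c--> {s0, s1, s2, s3, s4}  [seen]
Reachable DFA states: {s0}, {s1, s2, s3, s4}, {s1, s3}, {s0, s1}, {s0, s1, s2, s3, s4}, {s0, s2, s3, s4}, {s0, s2}, {s0, s1, s3}, {s0, s1, s3, s4}, {s0, s1, s2, s4}, {s0, s1, s2, s3}.
{s3, s4} is not among them.

no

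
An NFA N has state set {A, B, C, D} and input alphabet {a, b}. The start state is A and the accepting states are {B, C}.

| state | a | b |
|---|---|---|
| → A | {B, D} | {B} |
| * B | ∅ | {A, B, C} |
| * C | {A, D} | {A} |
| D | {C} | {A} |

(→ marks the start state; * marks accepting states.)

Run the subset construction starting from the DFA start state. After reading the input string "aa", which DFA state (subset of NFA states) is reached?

{C}

Start: {A}.
δ(A,a) = {B, D}.
Union: {B, D}.
After a: {B, D}.
δ(B,a) = ∅; δ(D,a) = {C}.
Union: {C}.
After a: {C}.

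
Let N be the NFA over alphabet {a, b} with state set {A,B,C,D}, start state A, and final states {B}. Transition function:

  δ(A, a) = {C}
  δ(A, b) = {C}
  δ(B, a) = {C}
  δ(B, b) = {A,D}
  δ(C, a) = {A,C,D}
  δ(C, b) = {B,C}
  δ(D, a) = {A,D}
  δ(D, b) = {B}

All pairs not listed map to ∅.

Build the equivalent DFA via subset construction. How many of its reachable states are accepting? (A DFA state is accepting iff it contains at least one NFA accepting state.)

2

Start state of the DFA: {A}.
{A} --a--> {C}  [new]
{A} --b--> {C}  [seen]
{C} --a--> {A,C,D}  [new]
{C} --b--> {B,C}  [new]
{A,C,D} --a--> {A,C,D}  [seen]
{A,C,D} --b--> {B,C}  [seen]
{B,C} --a--> {A,C,D}  [seen]
{B,C} --b--> {A,B,C,D}  [new]
{A,B,C,D} --a--> {A,C,D}  [seen]
{A,B,C,D} --b--> {A,B,C,D}  [seen]
Reachable DFA states: {A}, {C}, {A,C,D}, {B,C}, {A,B,C,D}.
Accepting DFA states (contain an NFA accepting state): {B,C}, {A,B,C,D}.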